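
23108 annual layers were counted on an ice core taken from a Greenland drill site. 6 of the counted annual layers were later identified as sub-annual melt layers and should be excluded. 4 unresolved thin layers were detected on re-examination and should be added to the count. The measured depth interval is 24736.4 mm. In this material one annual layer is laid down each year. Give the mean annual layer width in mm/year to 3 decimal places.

1.071 mm/year

Adjusted count: 23108 − 6 + 4 = 23106 annual layers.
24736.4 mm over 23106 years gives 24736.4 / 23106 ≈ 1.071 mm/year.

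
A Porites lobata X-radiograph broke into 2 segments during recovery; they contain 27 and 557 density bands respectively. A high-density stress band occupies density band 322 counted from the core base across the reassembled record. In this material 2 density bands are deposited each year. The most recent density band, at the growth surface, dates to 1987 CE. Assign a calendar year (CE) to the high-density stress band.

1856 CE

Total density bands = 27 + 557 = 584.
The high-density stress band sits at density band 322 from the core base, so 584 − 322 = 262 density bands formed after it.
Dividing by 2 density bands per year: 262 / 2 = 131 years.
The density band at the growth surface is 1987 CE, so the high-density stress band dates to 1987 − 131 = 1856 CE.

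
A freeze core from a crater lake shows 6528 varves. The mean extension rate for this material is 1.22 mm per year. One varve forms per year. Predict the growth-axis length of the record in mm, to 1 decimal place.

7964.2 mm

6528 years of growth are recorded.
Predicted length = 1.22 mm/year × 6528 years = 7964.2 mm.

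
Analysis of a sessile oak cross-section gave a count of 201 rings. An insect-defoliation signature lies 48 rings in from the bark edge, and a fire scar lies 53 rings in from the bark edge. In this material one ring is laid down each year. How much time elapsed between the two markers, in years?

53 − 48 = 5 rings lie between the two events.
One ring per year makes the interval 5 years.

5 yr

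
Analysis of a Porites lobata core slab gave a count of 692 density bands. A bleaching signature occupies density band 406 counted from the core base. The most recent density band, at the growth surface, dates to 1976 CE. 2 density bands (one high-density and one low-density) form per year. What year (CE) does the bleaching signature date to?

Between density band 406 and the growth surface there are 692 − 406 = 286 density bands.
Dividing by 2 density bands per year: 286 / 2 = 143 years.
Counting back 143 years from 1976 CE places the bleaching signature in 1976 − 143 = 1833 CE.

1833 CE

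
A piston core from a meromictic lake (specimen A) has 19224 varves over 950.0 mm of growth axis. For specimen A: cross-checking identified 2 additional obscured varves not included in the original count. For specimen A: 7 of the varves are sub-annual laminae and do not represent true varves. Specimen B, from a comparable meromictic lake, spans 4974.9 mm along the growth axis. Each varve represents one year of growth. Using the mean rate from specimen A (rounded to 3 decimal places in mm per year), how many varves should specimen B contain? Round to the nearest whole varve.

101529 varves

Specimen A: after corrections the count is 19224 − 7 + 2 = 19219 varves.
A: Mean rate = 950.0 mm / 19219 years ≈ 0.049 mm per year.
B spans 4974.9 / 0.049 = 101528.57 years ≈ 101529 varves.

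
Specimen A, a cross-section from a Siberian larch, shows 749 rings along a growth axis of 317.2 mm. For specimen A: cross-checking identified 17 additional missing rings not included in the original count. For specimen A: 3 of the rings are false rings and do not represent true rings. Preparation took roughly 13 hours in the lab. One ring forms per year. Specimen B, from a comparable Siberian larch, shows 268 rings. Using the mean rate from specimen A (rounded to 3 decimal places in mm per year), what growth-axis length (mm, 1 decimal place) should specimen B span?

111.5 mm

Specimen A: correcting the raw count gives 749 − 3 + 17 = 763 true rings.
A: 317.2 mm over 763 years gives 317.2 / 763 ≈ 0.416 mm per year.
For B, 0.416 mm/year × 268 years = 111.5 mm.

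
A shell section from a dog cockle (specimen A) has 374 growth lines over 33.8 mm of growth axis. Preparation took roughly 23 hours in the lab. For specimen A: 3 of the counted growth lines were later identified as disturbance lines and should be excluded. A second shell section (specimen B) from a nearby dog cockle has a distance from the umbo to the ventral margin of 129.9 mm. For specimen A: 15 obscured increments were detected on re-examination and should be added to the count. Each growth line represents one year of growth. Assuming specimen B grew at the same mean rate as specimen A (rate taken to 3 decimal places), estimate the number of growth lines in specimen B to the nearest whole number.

Specimen A: after corrections the count is 374 − 3 + 15 = 386 growth lines.
A: Extension rate ≈ 33.8 / 386 = 0.088 mm per year.
B spans 129.9 / 0.088 = 1476.14 years ≈ 1476 growth lines.

1476 growth lines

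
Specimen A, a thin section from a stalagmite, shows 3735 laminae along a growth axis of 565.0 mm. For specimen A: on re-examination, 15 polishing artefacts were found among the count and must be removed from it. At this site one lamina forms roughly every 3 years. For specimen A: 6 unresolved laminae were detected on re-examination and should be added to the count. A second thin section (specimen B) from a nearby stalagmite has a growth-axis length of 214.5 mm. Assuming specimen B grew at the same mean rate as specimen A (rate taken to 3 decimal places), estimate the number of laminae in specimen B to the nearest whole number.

Specimen A: correcting the raw count gives 3735 − 15 + 6 = 3726 true laminae.
Specimen A: at 3 years per lamina, 3726 × 3 = 11178 years.
A: Extension rate ≈ 565.0 / 11178 = 0.051 mm per year.
For B, 214.5 / 0.051 = 4205.88 years; at 3 years per lamina that is 4205.88 / 3 ≈ 1402 laminae.

1402 laminae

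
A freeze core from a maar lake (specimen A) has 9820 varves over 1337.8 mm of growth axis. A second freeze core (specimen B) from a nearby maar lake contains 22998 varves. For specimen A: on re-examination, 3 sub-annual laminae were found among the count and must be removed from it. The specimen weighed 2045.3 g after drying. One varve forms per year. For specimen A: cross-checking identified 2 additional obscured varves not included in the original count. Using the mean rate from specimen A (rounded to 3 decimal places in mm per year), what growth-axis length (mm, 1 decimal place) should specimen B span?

Specimen A: after corrections the count is 9820 − 3 + 2 = 9819 varves.
A: Extension rate ≈ 1337.8 / 9819 = 0.136 mm per year.
B's length ≈ 0.136 × 22998 = 3127.7 mm.

3127.7 mm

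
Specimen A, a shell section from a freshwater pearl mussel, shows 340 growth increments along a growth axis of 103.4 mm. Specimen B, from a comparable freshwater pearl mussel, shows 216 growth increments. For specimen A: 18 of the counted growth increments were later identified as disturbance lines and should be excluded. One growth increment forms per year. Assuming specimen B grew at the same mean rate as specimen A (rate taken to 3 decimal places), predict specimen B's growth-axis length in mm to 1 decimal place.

Specimen A: correcting the raw count gives 340 − 18 = 322 true growth increments.
A: Mean rate = 103.4 mm / 322 years ≈ 0.321 mm/year.
Length of B = 0.321 × 216 = 69.3 mm.

69.3 mm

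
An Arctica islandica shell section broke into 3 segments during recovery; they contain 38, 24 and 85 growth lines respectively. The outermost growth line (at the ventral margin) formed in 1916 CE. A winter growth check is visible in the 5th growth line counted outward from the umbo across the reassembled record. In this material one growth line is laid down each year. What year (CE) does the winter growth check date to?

1774 CE

Total growth lines = 38 + 24 + 85 = 147.
The winter growth check sits at growth line 5 from the umbo, so 147 − 5 = 142 growth lines formed after it.
Counting back 142 years from 1916 CE places the winter growth check in 1916 − 142 = 1774 CE.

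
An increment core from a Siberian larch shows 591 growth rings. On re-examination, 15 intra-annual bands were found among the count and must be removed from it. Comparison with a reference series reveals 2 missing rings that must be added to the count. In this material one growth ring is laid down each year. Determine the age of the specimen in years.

Adjusted count: 591 − 15 + 2 = 578 growth rings.
With a one-to-one growth ring periodicity this is 578 years.

578 yr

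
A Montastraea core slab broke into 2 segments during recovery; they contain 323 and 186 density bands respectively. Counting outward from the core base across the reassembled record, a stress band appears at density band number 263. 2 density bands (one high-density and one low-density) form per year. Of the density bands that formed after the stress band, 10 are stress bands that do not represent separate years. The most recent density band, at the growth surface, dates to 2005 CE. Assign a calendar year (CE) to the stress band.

Total density bands = 323 + 186 = 509.
The stress band sits at density band 263 from the core base, so 509 − 263 = 246 density bands formed after it.
Excluding 10 false density bands: 246 − 10 = 236.
Dividing by 2 density bands per year: 236 / 2 = 118 years.
Counting back 118 years from 2005 CE places the stress band in 2005 − 118 = 1887 CE.

1887 CE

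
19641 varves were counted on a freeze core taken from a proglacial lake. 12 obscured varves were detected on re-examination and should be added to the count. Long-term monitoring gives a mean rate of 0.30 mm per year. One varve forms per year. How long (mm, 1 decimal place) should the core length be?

Adjusted count: 19641 + 12 = 19653 varves.
Length ≈ 0.30 × 19653 = 5895.9 mm.

5895.9 mm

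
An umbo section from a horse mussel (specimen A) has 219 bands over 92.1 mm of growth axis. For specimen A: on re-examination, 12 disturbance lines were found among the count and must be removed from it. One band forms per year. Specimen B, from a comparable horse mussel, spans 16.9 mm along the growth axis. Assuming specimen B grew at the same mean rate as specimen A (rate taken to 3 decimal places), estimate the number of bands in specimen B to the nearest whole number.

Specimen A: adjusted count: 219 − 12 = 207 bands.
A: Mean rate = 92.1 mm / 207 years ≈ 0.445 mm per year.
B spans 16.9 / 0.445 = 37.98 years ≈ 38 bands.

38 bands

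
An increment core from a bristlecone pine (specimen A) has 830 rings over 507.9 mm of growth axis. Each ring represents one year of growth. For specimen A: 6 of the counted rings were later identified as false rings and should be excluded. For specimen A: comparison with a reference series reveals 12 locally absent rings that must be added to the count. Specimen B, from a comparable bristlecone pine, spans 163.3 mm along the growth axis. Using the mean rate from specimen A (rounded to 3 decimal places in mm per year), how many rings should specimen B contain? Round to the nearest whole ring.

Specimen A: adjusted count: 830 − 6 + 12 = 836 rings.
A: Extension rate ≈ 507.9 / 836 = 0.608 mm/yr.
B spans 163.3 / 0.608 = 268.59 years ≈ 269 rings.

269 rings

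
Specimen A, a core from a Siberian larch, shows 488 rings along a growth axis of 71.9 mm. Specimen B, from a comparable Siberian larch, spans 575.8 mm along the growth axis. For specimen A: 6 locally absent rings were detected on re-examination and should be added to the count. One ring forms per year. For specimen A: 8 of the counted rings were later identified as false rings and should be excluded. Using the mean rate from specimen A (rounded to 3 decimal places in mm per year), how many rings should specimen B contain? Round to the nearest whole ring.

Specimen A: after corrections the count is 488 − 8 + 6 = 486 rings.
A: Mean rate = 71.9 mm / 486 years ≈ 0.148 mm per year.
For B, 575.8 / 0.148 = 3890.54 years ≈ 3891 rings.

3891 rings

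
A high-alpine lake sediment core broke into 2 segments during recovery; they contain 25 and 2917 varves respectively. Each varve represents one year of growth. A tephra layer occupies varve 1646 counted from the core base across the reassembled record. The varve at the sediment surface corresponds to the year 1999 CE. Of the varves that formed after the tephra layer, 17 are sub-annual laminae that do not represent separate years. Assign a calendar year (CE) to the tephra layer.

720 CE

Total varves = 25 + 2917 = 2942.
Between varve 1646 and the sediment surface there are 2942 − 1646 = 1296 varves.
Excluding 17 false varves: 1296 − 17 = 1279.
Counting back 1279 years from 1999 CE places the tephra layer in 1999 − 1279 = 720 CE.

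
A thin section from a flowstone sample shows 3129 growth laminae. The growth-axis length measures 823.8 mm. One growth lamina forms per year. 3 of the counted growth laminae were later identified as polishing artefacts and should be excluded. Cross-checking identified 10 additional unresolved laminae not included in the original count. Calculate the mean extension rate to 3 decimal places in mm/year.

0.263 mm/year

True growth lamina count = 3129 − 3 + 10 = 3136.
Mean rate = 823.8 mm / 3136 years ≈ 0.263 mm/year.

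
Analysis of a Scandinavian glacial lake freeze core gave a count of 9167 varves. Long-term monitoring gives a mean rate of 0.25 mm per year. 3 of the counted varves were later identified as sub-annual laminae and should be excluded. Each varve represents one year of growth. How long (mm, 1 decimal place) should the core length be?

2291.0 mm

Adjusted count: 9167 − 3 = 9164 varves.
Length ≈ 0.25 × 9164 = 2291.0 mm.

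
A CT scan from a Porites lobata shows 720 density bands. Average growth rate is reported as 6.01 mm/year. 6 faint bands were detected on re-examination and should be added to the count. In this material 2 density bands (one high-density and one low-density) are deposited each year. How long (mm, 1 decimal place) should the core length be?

After corrections the count is 720 + 6 = 726 density bands.
Dividing by 2 density bands per year: 726 / 2 = 363 years.
Predicted length = 6.01 mm/year × 363 years = 2181.6 mm.

2181.6 mm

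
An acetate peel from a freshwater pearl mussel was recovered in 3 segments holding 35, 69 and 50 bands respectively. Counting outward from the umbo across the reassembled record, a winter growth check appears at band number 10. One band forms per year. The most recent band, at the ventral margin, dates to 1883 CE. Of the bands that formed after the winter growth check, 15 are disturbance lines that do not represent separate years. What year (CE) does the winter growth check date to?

1754 CE

Total bands = 35 + 69 + 50 = 154.
Between band 10 and the ventral margin there are 154 − 10 = 144 bands.
Removing the 15 false bands leaves 144 − 15 = 129 true bands beyond the winter growth check.
The band at the ventral margin is 1883 CE, so the winter growth check dates to 1883 − 129 = 1754 CE.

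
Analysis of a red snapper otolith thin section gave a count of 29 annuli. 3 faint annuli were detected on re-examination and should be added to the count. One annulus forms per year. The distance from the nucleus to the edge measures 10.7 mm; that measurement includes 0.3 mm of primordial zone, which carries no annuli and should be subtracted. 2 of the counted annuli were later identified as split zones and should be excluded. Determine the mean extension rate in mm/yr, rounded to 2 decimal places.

0.35 mm/yr

After corrections the count is 29 − 2 + 3 = 30 annuli.
The growth record spans 10.7 − 0.3 = 10.4 mm.
Mean rate = 10.4 mm / 30 years ≈ 0.35 mm/yr.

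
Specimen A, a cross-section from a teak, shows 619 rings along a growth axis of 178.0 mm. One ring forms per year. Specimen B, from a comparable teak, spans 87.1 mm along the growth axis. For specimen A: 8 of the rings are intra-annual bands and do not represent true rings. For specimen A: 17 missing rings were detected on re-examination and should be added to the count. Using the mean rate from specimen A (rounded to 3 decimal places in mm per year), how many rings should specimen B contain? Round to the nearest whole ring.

308 rings

Specimen A: adjusted count: 619 − 8 + 17 = 628 rings.
A: Extension rate ≈ 178.0 / 628 = 0.283 mm/year.
For B, 87.1 / 0.283 = 307.77 years ≈ 308 rings.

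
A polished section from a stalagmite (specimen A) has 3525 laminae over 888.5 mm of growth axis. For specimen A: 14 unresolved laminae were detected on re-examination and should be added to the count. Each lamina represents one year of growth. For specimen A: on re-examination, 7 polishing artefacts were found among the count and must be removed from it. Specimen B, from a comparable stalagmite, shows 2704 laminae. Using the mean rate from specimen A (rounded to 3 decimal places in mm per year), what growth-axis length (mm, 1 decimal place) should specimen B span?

Specimen A: adjusted count: 3525 − 7 + 14 = 3532 laminae.
A: Extension rate ≈ 888.5 / 3532 = 0.252 mm/yr.
Length of B = 0.252 × 2704 = 681.4 mm.

681.4 mm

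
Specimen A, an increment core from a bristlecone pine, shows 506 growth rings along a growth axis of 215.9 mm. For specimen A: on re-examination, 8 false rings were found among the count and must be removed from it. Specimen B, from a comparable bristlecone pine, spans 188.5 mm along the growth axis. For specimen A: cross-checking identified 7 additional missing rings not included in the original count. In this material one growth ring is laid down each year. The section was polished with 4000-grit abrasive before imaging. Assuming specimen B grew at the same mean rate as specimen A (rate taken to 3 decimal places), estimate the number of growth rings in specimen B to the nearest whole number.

440 growth rings

Specimen A: true growth ring count = 506 − 8 + 7 = 505.
A: 215.9 mm over 505 years gives 215.9 / 505 ≈ 0.428 mm/yr.
B spans 188.5 / 0.428 = 440.42 years ≈ 440 growth rings.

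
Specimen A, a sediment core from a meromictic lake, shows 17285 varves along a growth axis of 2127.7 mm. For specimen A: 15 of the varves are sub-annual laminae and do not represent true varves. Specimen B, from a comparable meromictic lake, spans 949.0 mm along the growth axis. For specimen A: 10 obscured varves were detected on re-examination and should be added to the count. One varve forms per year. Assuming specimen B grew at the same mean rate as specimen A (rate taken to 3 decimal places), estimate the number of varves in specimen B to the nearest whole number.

Specimen A: true varve count = 17285 − 15 + 10 = 17280.
A: Extension rate ≈ 2127.7 / 17280 = 0.123 mm/year.
Specimen B: 949.0 mm / 0.123 mm per year = 7715.45 years ≈ 7715 varves.

7715 varves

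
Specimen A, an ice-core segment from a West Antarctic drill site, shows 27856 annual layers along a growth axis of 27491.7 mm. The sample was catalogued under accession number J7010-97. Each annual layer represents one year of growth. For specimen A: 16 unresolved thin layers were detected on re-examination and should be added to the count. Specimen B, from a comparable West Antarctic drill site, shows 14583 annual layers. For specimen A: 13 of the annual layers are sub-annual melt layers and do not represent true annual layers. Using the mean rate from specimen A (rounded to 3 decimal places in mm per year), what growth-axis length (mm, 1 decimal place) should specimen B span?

Specimen A: true annual layer count = 27856 − 13 + 16 = 27859.
A: Extension rate ≈ 27491.7 / 27859 = 0.987 mm/year.
B's length ≈ 0.987 × 14583 = 14393.4 mm.

14393.4 mm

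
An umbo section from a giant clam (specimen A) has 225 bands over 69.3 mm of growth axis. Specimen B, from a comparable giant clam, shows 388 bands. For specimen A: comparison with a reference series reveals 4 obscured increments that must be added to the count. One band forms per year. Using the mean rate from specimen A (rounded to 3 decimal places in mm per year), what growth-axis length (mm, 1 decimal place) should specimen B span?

117.6 mm

Specimen A: adjusted count: 225 + 4 = 229 bands.
A: 69.3 mm over 229 years gives 69.3 / 229 ≈ 0.303 mm/year.
For B, 0.303 mm/year × 388 years = 117.6 mm.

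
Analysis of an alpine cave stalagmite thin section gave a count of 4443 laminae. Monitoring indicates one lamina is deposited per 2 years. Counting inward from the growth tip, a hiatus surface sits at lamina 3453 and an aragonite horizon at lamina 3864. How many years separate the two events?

Separation: 3864 − 3453 = 411 laminae.
At 2 years per lamina, 411 × 2 = 822 years.

822 years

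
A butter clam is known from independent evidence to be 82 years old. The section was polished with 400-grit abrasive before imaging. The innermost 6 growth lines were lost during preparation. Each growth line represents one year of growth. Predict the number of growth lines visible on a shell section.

At one growth line per year, 82 years correspond to 82 growth lines.
82 − 6 missed = 76 growth lines expected in the prepared section.

76 growth lines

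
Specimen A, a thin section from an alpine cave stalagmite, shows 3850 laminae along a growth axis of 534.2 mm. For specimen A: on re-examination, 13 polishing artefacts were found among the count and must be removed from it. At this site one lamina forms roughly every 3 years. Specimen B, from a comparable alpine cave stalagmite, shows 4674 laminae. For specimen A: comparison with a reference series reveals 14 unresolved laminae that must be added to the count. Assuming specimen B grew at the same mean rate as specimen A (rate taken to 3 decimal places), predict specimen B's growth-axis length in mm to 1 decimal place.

645.0 mm

Specimen A: after corrections the count is 3850 − 13 + 14 = 3851 laminae.
Specimen A: 3851 laminae at 3 years each span 3851 × 3 = 11553 years.
A: 534.2 mm over 11553 years gives 534.2 / 11553 ≈ 0.046 mm/yr.
Specimen B: at 3 years per lamina, 4674 × 3 = 14022 years. Length of B = 0.046 × 14022 = 645.0 mm.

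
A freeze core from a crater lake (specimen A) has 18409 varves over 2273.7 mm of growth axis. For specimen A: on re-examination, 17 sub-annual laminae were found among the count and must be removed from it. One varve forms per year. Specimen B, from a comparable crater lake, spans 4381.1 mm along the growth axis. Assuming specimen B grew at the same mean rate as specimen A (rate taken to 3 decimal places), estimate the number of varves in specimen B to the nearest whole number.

35331 varves

Specimen A: correcting the raw count gives 18409 − 17 = 18392 true varves.
A: Extension rate ≈ 2273.7 / 18392 = 0.124 mm/yr.
B spans 4381.1 / 0.124 = 35331.45 years ≈ 35331 varves.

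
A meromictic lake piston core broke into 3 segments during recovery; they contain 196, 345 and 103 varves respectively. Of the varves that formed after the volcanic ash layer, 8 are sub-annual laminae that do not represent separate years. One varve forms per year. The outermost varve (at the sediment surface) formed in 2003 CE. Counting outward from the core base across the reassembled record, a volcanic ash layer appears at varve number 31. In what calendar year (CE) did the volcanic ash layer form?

Total varves = 196 + 345 + 103 = 644.
Between varve 31 and the sediment surface there are 644 − 31 = 613 varves.
Excluding 8 false varves: 613 − 8 = 605.
The varve at the sediment surface is 2003 CE, so the volcanic ash layer dates to 2003 − 605 = 1398 CE.

1398 CE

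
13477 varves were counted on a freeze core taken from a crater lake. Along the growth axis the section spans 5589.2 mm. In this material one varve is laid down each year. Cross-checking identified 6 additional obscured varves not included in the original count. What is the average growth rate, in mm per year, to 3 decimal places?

Adjusted count: 13477 + 6 = 13483 varves.
Extension rate ≈ 5589.2 / 13483 = 0.415 mm per year.

0.415 mm per year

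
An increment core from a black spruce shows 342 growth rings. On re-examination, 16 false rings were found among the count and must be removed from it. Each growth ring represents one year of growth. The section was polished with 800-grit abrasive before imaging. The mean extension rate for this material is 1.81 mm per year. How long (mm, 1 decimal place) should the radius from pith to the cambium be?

590.1 mm

Adjusted count: 342 − 16 = 326 growth rings.
326 years at 1.81 mm/year gives 1.81 × 326 = 590.1 mm.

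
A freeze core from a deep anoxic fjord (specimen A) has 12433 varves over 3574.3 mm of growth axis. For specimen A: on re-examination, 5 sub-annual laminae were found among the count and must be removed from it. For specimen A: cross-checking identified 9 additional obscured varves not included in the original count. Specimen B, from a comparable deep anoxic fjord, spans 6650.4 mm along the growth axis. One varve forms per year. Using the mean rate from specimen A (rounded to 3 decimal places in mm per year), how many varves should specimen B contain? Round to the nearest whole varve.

23172 varves

Specimen A: true varve count = 12433 − 5 + 9 = 12437.
A: Mean rate = 3574.3 mm / 12437 years ≈ 0.287 mm/year.
B spans 6650.4 / 0.287 = 23172.13 years ≈ 23172 varves.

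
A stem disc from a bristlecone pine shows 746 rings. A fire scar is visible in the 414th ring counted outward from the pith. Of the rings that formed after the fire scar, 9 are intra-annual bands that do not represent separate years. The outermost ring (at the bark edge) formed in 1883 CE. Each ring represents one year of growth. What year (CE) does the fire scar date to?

Between ring 414 and the bark edge there are 746 − 414 = 332 rings.
332 − 9 false = 323 true rings after the fire scar.
1883 − 323 = 1560 CE.

1560 CE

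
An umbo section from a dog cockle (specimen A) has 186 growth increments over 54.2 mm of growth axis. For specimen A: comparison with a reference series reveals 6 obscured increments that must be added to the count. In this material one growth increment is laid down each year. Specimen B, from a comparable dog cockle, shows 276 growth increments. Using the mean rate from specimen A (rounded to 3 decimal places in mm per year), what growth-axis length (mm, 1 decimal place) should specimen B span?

77.8 mm

Specimen A: after corrections the count is 186 + 6 = 192 growth increments.
A: Extension rate ≈ 54.2 / 192 = 0.282 mm per year.
Length of B = 0.282 × 276 = 77.8 mm.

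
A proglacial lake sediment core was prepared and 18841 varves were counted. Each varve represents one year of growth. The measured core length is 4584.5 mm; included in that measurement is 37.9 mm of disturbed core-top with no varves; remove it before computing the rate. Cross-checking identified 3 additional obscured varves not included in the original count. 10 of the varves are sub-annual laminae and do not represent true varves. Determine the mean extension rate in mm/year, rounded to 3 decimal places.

0.241 mm/year

Adjusted count: 18841 − 10 + 3 = 18834 varves.
Net length = 4584.5 − 37.9 = 4546.6 mm.
Mean rate = 4546.6 mm / 18834 years ≈ 0.241 mm/year.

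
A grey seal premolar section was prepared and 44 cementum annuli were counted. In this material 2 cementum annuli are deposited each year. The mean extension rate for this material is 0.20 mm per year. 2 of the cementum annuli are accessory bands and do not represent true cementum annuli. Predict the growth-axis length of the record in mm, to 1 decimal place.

Correcting the raw count gives 44 − 2 = 42 true cementum annuli.
42 cementum annuli at 2 per year is 42 / 2 = 21 years.
Predicted length = 0.20 mm/year × 21 years = 4.2 mm.

4.2 mm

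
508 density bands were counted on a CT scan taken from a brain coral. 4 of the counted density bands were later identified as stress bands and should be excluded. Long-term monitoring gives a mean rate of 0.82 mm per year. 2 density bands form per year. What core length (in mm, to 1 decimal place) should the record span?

True density band count = 508 − 4 = 504.
504 density bands at 2 per year is 504 / 2 = 252 years.
Length ≈ 0.82 × 252 = 206.6 mm.

206.6 mm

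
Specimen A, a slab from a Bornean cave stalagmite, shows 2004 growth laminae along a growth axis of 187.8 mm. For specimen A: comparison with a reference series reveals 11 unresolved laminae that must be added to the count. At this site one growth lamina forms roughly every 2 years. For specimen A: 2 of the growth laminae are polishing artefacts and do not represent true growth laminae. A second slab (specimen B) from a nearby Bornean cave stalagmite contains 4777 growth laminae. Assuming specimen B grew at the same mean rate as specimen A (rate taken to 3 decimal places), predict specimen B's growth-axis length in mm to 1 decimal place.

449.0 mm

Specimen A: true growth lamina count = 2004 − 2 + 11 = 2013.
Specimen A: multiplying by 2 years per growth lamina: 2013 × 2 = 4026 years.
A: Extension rate ≈ 187.8 / 4026 = 0.047 mm per year.
Specimen B: multiplying by 2 years per growth lamina: 4777 × 2 = 9554 years. For B, 0.047 mm/year × 9554 years = 449.0 mm.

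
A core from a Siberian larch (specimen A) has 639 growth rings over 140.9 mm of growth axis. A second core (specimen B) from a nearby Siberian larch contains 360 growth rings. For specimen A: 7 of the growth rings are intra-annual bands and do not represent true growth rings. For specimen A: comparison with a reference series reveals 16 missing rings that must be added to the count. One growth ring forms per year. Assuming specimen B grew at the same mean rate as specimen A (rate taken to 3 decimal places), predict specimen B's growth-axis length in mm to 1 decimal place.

Specimen A: correcting the raw count gives 639 − 7 + 16 = 648 true growth rings.
A: Extension rate ≈ 140.9 / 648 = 0.217 mm per year.
For B, 0.217 mm/year × 360 years = 78.1 mm.

78.1 mm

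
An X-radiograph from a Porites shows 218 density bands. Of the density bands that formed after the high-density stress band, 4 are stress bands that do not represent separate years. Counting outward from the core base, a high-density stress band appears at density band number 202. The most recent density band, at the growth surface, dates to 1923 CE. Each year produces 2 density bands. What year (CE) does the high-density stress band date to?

218 − 202 = 16 density bands lie beyond the high-density stress band toward the growth surface.
16 − 4 false = 12 true density bands after the high-density stress band.
With 2 density bands per year, 12 / 2 = 6 years.
The density band at the growth surface is 1923 CE, so the high-density stress band dates to 1923 − 6 = 1917 CE.

1917 CE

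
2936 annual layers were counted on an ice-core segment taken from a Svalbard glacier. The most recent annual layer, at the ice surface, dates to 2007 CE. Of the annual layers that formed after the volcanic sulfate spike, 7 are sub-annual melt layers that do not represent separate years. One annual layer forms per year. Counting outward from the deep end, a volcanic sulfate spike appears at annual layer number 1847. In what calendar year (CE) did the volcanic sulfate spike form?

Between annual layer 1847 and the ice surface there are 2936 − 1847 = 1089 annual layers.
Excluding 7 false annual layers: 1089 − 7 = 1082.
Counting back 1082 years from 2007 CE places the volcanic sulfate spike in 2007 − 1082 = 925 CE.

925 CE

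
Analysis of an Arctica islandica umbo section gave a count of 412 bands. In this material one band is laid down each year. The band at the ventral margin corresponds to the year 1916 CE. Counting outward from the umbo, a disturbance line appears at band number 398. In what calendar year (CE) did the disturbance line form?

412 − 398 = 14 bands lie beyond the disturbance line toward the ventral margin.
1916 − 14 = 1902 CE.

1902 CE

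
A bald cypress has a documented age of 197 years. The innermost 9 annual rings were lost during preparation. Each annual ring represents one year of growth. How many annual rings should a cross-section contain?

One annual ring per year gives 197 annual rings over 197 years.
Subtracting the 9 annual rings not captured gives 197 − 9 = 188 annual rings in the record.

188 annual rings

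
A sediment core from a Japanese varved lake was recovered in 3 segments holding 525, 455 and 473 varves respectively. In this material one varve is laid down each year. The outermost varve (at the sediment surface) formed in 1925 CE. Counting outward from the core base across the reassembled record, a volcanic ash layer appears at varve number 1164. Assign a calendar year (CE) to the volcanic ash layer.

Total varves = 525 + 455 + 473 = 1453.
Between varve 1164 and the sediment surface there are 1453 − 1164 = 289 varves.
Counting back 289 years from 1925 CE places the volcanic ash layer in 1925 − 289 = 1636 CE.

1636 CE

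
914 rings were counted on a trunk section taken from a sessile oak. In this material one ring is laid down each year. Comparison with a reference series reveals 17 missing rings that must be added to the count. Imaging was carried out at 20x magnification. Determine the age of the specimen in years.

Correcting the raw count gives 914 + 17 = 931 true rings.
With a one-to-one ring periodicity this is 931 years.

931 yr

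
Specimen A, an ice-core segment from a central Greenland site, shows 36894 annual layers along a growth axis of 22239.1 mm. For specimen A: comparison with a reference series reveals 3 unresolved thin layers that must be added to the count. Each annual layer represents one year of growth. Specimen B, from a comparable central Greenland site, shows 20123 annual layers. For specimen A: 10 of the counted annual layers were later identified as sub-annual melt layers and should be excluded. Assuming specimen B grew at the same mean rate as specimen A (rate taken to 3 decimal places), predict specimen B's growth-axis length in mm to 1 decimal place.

Specimen A: true annual layer count = 36894 − 10 + 3 = 36887.
A: Extension rate ≈ 22239.1 / 36887 = 0.603 mm per year.
B's length ≈ 0.603 × 20123 = 12134.2 mm.

12134.2 mm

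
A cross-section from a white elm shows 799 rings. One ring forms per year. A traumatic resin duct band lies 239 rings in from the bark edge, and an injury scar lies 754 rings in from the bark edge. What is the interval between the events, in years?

754 − 239 = 515 rings lie between the two events.
At one ring per year, 515 years elapsed between them.

515 yr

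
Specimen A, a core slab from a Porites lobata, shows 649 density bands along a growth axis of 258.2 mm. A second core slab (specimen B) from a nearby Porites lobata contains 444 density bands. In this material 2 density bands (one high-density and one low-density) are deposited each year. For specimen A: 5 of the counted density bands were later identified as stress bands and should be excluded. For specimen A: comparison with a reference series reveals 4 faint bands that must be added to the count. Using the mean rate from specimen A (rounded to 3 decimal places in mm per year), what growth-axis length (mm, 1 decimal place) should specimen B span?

176.9 mm

Specimen A: correcting the raw count gives 649 − 5 + 4 = 648 true density bands.
Specimen A: dividing by 2 density bands per year: 648 / 2 = 324 years.
A: Mean rate = 258.2 mm / 324 years ≈ 0.797 mm/year.
Specimen B: 444 density bands at 2 per year is 444 / 2 = 222 years. For B, 0.797 mm/year × 222 years = 176.9 mm.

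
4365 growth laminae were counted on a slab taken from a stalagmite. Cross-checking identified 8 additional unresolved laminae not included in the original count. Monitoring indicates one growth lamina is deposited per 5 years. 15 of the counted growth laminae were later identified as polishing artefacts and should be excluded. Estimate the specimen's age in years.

Adjusted count: 4365 − 15 + 8 = 4358 growth laminae.
4358 growth laminae at 5 years each span 4358 × 5 = 21790 years.

21790 years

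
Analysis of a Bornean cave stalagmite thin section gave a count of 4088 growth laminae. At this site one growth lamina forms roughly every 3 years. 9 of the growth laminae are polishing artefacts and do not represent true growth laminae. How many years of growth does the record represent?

After corrections the count is 4088 − 9 = 4079 growth laminae.
At 3 years per growth lamina, 4079 × 3 = 12237 years.

12237 years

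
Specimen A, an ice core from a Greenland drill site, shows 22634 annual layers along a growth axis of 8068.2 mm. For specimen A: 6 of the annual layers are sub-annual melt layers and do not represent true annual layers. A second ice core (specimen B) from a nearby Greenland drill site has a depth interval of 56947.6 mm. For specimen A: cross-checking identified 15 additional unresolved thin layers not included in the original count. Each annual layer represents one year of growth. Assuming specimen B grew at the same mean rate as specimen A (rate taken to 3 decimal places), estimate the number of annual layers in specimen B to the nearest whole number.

Specimen A: correcting the raw count gives 22634 − 6 + 15 = 22643 true annual layers.
A: Mean rate = 8068.2 mm / 22643 years ≈ 0.356 mm per year.
For B, 56947.6 / 0.356 = 159965.17 years ≈ 159965 annual layers.

159965 annual layers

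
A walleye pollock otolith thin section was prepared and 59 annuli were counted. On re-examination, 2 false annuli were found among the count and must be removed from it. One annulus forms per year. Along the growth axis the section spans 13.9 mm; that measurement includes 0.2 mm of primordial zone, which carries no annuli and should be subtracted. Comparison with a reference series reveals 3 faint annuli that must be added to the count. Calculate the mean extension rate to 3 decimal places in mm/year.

0.228 mm/year

Correcting the raw count gives 59 − 2 + 3 = 60 true annuli.
Removing the 0.2 mm offcut leaves 13.9 − 0.2 = 13.7 mm.
Extension rate ≈ 13.7 / 60 = 0.228 mm/year.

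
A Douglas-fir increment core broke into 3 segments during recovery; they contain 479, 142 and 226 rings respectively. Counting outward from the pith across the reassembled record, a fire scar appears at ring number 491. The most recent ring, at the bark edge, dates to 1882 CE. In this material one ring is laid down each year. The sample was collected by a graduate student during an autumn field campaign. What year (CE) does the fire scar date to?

1526 CE

Total rings = 479 + 142 + 226 = 847.
847 − 491 = 356 rings lie beyond the fire scar toward the bark edge.
1882 − 356 = 1526 CE.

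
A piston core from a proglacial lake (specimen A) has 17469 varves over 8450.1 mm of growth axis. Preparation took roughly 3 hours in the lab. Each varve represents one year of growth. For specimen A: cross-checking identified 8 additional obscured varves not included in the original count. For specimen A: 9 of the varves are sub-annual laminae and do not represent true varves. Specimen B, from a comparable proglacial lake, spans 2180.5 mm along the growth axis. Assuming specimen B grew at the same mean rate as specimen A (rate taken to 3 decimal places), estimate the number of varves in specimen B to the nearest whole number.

Specimen A: after corrections the count is 17469 − 9 + 8 = 17468 varves.
A: 8450.1 mm over 17468 years gives 8450.1 / 17468 ≈ 0.484 mm/year.
B spans 2180.5 / 0.484 = 4505.17 years ≈ 4505 varves.

4505 varves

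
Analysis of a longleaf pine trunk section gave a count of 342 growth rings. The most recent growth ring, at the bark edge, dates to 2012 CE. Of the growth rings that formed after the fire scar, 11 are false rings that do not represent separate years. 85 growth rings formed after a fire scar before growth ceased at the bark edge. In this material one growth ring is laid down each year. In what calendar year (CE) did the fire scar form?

1938 CE

85 growth rings post-date the fire scar.
85 − 11 false = 74 true growth rings after the fire scar.
2012 − 74 = 1938 CE.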